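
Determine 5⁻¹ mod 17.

17 = 3*5 + 2
5 = 2*2 + 1
2 = 2*1 + 0
gcd(5, 17) = 1, so the inverse exists.
Back-substitute for 1:
1 = 1*5 − 2*2
  = −2*17 + 7*5
So 5⁻¹ ≡ 7 (mod 17).

7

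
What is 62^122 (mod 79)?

By square-and-multiply:
62^1 ≡ 62 (mod 79)
62^2 ≡ 62^2 = 3844 ≡ 52 (mod 79)
62^4 ≡ 52^2 = 2704 ≡ 18 (mod 79)
62^8 ≡ 18^2 = 324 ≡ 8 (mod 79)
62^16 ≡ 8^2 = 64 (mod 79)
62^32 ≡ 64^2 = 4096 ≡ 67 (mod 79)
62^64 ≡ 67^2 = 4489 ≡ 65 (mod 79)
62^122 = 62^64 * 62^32 * 62^16 * 62^8 * 62^2 ≡ 65 * 67 * 64 * 8 * 52 (mod 79).
Accumulate the product:
65 * 67 = 4355 ≡ 10
10 * 64 = 640 ≡ 8
8 * 8 = 64
64 * 52 = 3328 ≡ 10

10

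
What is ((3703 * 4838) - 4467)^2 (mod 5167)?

3703 * 4838 = 17915114 ≡ 1125 (mod 5167)
1125 - 4467 = -3342 ≡ 1825 (mod 5167)
(1825)^2 ≡ 3077 (mod 5167)

3077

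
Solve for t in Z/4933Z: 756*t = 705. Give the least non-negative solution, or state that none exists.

gcd(756, 4933) = 1, so a unique solution mod 4933 exists.
756⁻¹ ≡ 1168 (mod 4933).
t ≡ 1168*705 ≡ 4562 (mod 4933).

4562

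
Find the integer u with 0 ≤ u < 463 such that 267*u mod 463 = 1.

300

Apply the Euclidean algorithm and back-substitute:
463 = 1*267 + 196
267 = 1*196 + 71
196 = 2*71 + 54
71 = 1*54 + 17
54 = 3*17 + 3
17 = 5*3 + 2
3 = 1*2 + 1
2 = 2*1 + 0
gcd(267, 463) = 1, so the inverse exists.
Bézout: 1 = 94*463 − 163*267.
So 267⁻¹ ≡ −163 ≡ 300 (mod 463).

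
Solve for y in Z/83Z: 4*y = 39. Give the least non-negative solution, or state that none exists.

gcd(4, 83) = 1, so a unique solution mod 83 exists.
4⁻¹ ≡ 21 (mod 83).
y ≡ 21*39 ≡ 72 (mod 83).

72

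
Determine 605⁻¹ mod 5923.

3358

By the extended Euclidean algorithm:
5923 = 9×605 + 478
605 = 1×478 + 127
478 = 3×127 + 97
127 = 1×97 + 30
97 = 3×30 + 7
30 = 4×7 + 2
7 = 3×2 + 1
2 = 2×1 + 0
gcd(605, 5923) = 1, so the inverse exists.
Back-substitute for 1:
1 = 1×7 − 3×2
  = −3×30 + 13×7
  = 13×97 − 42×30
  = −42×127 + 55×97
  = 55×478 − 207×127
  = −207×605 + 262×478
  = 262×5923 − 2565×605
So 605⁻¹ ≡ −2565 ≡ 3358 (mod 5923).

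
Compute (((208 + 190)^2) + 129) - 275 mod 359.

298

208 + 190 = 398 ≡ 39 (mod 359)
(39)^2 ≡ 85 (mod 359)
85 + 129 = 214
214 - 275 = -61 ≡ 298 (mod 359)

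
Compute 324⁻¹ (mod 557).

404

557 = 1×324 + 233
324 = 1×233 + 91
233 = 2×91 + 51
91 = 1×51 + 40
51 = 1×40 + 11
40 = 3×11 + 7
11 = 1×7 + 4
7 = 1×4 + 3
4 = 1×3 + 1
3 = 3×1 + 0
gcd(324, 557) = 1, so the inverse exists.
Bézout: 1 = 89×557 − 153×324.
So 324⁻¹ ≡ −153 ≡ 404 (mod 557).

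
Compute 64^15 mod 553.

Compute successive squares:
15 in binary is 1111, i.e. 15 = 8 + 4 + 2 + 1.
64^1 ≡ 64 (mod 553)
64^2 ≡ 64^2 = 4096 ≡ 225 (mod 553)
64^4 ≡ 225^2 = 50625 ≡ 302 (mod 553)
64^8 ≡ 302^2 = 91204 ≡ 512 (mod 553)
64^15 = 64^8 · 64^4 · 64^2 · 64^1 ≡ 512 · 302 · 225 · 64 (mod 553).
Accumulate the product:
512 · 302 = 154624 ≡ 337
337 · 225 = 75825 ≡ 64
64 · 64 = 4096 ≡ 225

225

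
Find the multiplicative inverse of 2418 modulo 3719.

1718

Run the extended Euclidean algorithm:
3719 = 1*2418 + 1301
2418 = 1*1301 + 1117
1301 = 1*1117 + 184
1117 = 6*184 + 13
184 = 14*13 + 2
13 = 6*2 + 1
2 = 2*1 + 0
gcd(2418, 3719) = 1, so the inverse exists.
Back-substitute for 1:
1 = 1*13 − 6*2
  = −6*184 + 85*13
  = 85*1117 − 516*184
  = −516*1301 + 601*1117
  = 601*2418 − 1117*1301
  = −1117*3719 + 1718*2418
So 2418⁻¹ ≡ 1718 (mod 3719).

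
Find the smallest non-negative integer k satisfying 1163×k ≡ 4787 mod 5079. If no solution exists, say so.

gcd(1163, 5079) = 1, so a unique solution mod 5079 exists.
1163⁻¹ ≡ 4175 (mod 5079).
k ≡ 4175×4787 ≡ 4939 (mod 5079).

4939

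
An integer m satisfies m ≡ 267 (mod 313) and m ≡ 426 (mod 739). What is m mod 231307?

66936

313⁻¹ mod 739: 313×85 ≡ 1 (mod 739), so 313⁻¹ ≡ 85.
m = 267 + 313×((426 − 267)×85 mod 739) = 267 + 313×213 = 66936.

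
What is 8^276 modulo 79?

38

By square-and-multiply:
276 in binary is 100010100, i.e. 276 = 256 + 16 + 4.
8^1 ≡ 8 (mod 79)
8^2 ≡ 8^2 = 64 (mod 79)
8^4 ≡ 64^2 = 4096 ≡ 67 (mod 79)
8^8 ≡ 67^2 = 4489 ≡ 65 (mod 79)
8^16 ≡ 65^2 = 4225 ≡ 38 (mod 79)
8^32 ≡ 38^2 = 1444 ≡ 22 (mod 79)
8^64 ≡ 22^2 = 484 ≡ 10 (mod 79)
8^128 ≡ 10^2 = 100 ≡ 21 (mod 79)
8^256 ≡ 21^2 = 441 ≡ 46 (mod 79)
8^276 = 8^256 * 8^16 * 8^4 ≡ 46 * 38 * 67 (mod 79).
Accumulate the product:
46 * 38 = 1748 ≡ 10
10 * 67 = 670 ≡ 38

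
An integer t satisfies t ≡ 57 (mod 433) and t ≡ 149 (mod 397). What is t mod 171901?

433⁻¹ mod 397: 433*386 ≡ 1 (mod 397), so 433⁻¹ ≡ 386.
t = 57 + 433*((149 − 57)*386 mod 397) = 57 + 433*179 = 77564.

77564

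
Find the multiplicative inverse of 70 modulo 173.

131

Run the extended Euclidean algorithm:
173 = 2×70 + 33
70 = 2×33 + 4
33 = 8×4 + 1
4 = 4×1 + 0
gcd(70, 173) = 1, so the inverse exists.
Back-substitute for 1:
1 = 1×33 − 8×4
  = −8×70 + 17×33
  = 17×173 − 42×70
So 70⁻¹ ≡ −42 ≡ 131 (mod 173).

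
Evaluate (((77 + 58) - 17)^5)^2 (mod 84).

77 + 58 = 135 ≡ 51 (mod 84)
51 - 17 = 34
(34)^5 ≡ 76 (mod 84)
(76)^2 ≡ 64 (mod 84)

64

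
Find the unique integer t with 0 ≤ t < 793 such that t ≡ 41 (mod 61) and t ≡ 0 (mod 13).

468

61⁻¹ mod 13: 61×3 ≡ 1 (mod 13), so 61⁻¹ ≡ 3.
t = 41 + 61×((0 − 41)×3 mod 13) = 41 + 61×7 = 468.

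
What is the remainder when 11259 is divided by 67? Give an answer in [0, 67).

11259 = 168·67 + 3, so 11259 ≡ 3 (mod 67).

3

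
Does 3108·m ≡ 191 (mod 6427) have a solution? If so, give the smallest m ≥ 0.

3166

gcd(3108, 6427) = 1, so a unique solution mod 6427 exists.
3108⁻¹ ≡ 1127 (mod 6427).
m ≡ 1127·191 ≡ 3166 (mod 6427).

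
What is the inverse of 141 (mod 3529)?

Run the extended Euclidean algorithm:
3529 = 25·141 + 4
141 = 35·4 + 1
4 = 4·1 + 0
gcd(141, 3529) = 1, so the inverse exists.
Bézout: 1 = −35·3529 + 876·141.
So 141⁻¹ ≡ 876 (mod 3529).

876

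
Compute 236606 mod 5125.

236606 = 46*5125 + 856, so 236606 ≡ 856 (mod 5125).

856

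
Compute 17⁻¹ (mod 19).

Run the extended Euclidean algorithm:
19 = 1*17 + 2
17 = 8*2 + 1
2 = 2*1 + 0
gcd(17, 19) = 1, so the inverse exists.
Bézout: 1 = −8*19 + 9*17.
So 17⁻¹ ≡ 9 (mod 19).

9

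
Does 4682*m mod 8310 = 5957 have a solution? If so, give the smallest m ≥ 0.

gcd(4682, 8310) = 2, and 2 does not divide 5957.
So the congruence has no solution.

no solution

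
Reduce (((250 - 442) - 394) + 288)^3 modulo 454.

68

250 - 442 = -192 ≡ 262 (mod 454)
262 - 394 = -132 ≡ 322 (mod 454)
322 + 288 = 610 ≡ 156 (mod 454)
(156)^3 ≡ 68 (mod 454)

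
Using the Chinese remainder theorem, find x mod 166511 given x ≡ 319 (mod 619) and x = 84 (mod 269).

619⁻¹ mod 269: 619×93 ≡ 1 (mod 269), so 619⁻¹ ≡ 93.
x = 319 + 619×((84 − 319)×93 mod 269) = 319 + 619×203 = 125976.

125976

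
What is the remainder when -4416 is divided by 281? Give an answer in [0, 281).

80

-4416 = -16*281 + 80, so -4416 ≡ 80 (mod 281).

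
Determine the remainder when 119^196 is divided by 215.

Compute successive squares:
119^1 ≡ 119 (mod 215)
119^2 ≡ 119^2 = 14161 ≡ 186 (mod 215)
119^4 ≡ 186^2 = 34596 ≡ 196 (mod 215)
119^8 ≡ 196^2 = 38416 ≡ 146 (mod 215)
119^16 ≡ 146^2 = 21316 ≡ 31 (mod 215)
119^32 ≡ 31^2 = 961 ≡ 101 (mod 215)
119^64 ≡ 101^2 = 10201 ≡ 96 (mod 215)
119^128 ≡ 96^2 = 9216 ≡ 186 (mod 215)
119^196 = 119^128 · 119^64 · 119^4 ≡ 186 · 96 · 196 (mod 215).
Accumulate the product:
186 · 96 = 17856 ≡ 11
11 · 196 = 2156 ≡ 6

6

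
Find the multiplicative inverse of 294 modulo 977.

Apply the Euclidean algorithm and back-substitute:
977 = 3·294 + 95
294 = 3·95 + 9
95 = 10·9 + 5
9 = 1·5 + 4
5 = 1·4 + 1
4 = 4·1 + 0
gcd(294, 977) = 1, so the inverse exists.
Back-substitute for 1:
1 = 1·5 − 1·4
  = −1·9 + 2·5
  = 2·95 − 21·9
  = −21·294 + 65·95
  = 65·977 − 216·294
So 294⁻¹ ≡ −216 ≡ 761 (mod 977).

761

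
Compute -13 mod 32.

-13 = -1·32 + 19, so -13 ≡ 19 (mod 32).

19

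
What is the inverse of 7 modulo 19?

19 = 2×7 + 5
7 = 1×5 + 2
5 = 2×2 + 1
2 = 2×1 + 0
gcd(7, 19) = 1, so the inverse exists.
Bézout: 1 = 3×19 − 8×7.
So 7⁻¹ ≡ −8 ≡ 11 (mod 19).

11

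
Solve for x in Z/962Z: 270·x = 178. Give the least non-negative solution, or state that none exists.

gcd(270, 962) = 2, and 2 | 178, so solutions exist.
Divide through by 2: 135·x = 89 (mod 481).
135⁻¹ ≡ 424 (mod 481).
x ≡ 424·89 ≡ 218 (mod 481).
The smallest non-negative solution is x = 218.

218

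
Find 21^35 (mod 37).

30

21^1 ≡ 21 (mod 37)
21^2 ≡ 21^2 = 441 ≡ 34 (mod 37)
21^4 ≡ 34^2 = 1156 ≡ 9 (mod 37)
21^8 ≡ 9^2 = 81 ≡ 7 (mod 37)
21^16 ≡ 7^2 = 49 ≡ 12 (mod 37)
21^32 ≡ 12^2 = 144 ≡ 33 (mod 37)
21^35 = 21^32 · 21^2 · 21^1 ≡ 33 · 34 · 21 (mod 37).
Accumulate the product:
33 · 34 = 1122 ≡ 12
12 · 21 = 252 ≡ 30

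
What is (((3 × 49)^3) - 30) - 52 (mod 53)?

3 × 49 = 147 ≡ 41 (mod 53)
(41)^3 ≡ 21 (mod 53)
21 - 30 = -9 ≡ 44 (mod 53)
44 - 52 = -8 ≡ 45 (mod 53)

45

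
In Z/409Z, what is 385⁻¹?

409 = 1*385 + 24
385 = 16*24 + 1
24 = 24*1 + 0
gcd(385, 409) = 1, so the inverse exists.
Bézout: 1 = −16*409 + 17*385.
So 385⁻¹ ≡ 17 (mod 409).

17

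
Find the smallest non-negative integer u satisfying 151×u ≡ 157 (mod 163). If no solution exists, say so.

gcd(151, 163) = 1, so a unique solution mod 163 exists.
151⁻¹ ≡ 95 (mod 163).
u ≡ 95×157 ≡ 82 (mod 163).

82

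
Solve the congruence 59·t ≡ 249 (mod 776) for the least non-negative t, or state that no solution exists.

gcd(59, 776) = 1, so a unique solution mod 776 exists.
59⁻¹ ≡ 171 (mod 776).
t ≡ 171·249 ≡ 675 (mod 776).

675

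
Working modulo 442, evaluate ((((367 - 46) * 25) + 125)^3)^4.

367 - 46 = 321
321 * 25 = 8025 ≡ 69 (mod 442)
69 + 125 = 194
(194)^3 ≡ 428 (mod 442)
(428)^4 ≡ 404 (mod 442)

404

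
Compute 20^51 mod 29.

23

Using repeated squaring:
20^1 ≡ 20 (mod 29)
20^2 ≡ 20^2 = 400 ≡ 23 (mod 29)
20^4 ≡ 23^2 = 529 ≡ 7 (mod 29)
20^8 ≡ 7^2 = 49 ≡ 20 (mod 29)
20^16 ≡ 20^2 = 400 ≡ 23 (mod 29)
20^32 ≡ 23^2 = 529 ≡ 7 (mod 29)
20^51 = 20^32 * 20^16 * 20^2 * 20^1 ≡ 7 * 23 * 23 * 20 (mod 29).
Accumulate the product:
7 * 23 = 161 ≡ 16
16 * 23 = 368 ≡ 20
20 * 20 = 400 ≡ 23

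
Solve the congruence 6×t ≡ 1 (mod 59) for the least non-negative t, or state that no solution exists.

10

gcd(6, 59) = 1, so a unique solution mod 59 exists.
6⁻¹ ≡ 10 (mod 59).
t ≡ 10×1 ≡ 10 (mod 59).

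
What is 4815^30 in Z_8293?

Using repeated squaring:
4815^1 ≡ 4815 (mod 8293)
4815^2 ≡ 4815^2 = 23184225 ≡ 5290 (mod 8293)
4815^4 ≡ 5290^2 = 27984100 ≡ 3518 (mod 8293)
4815^8 ≡ 3518^2 = 12376324 ≡ 3168 (mod 8293)
4815^16 ≡ 3168^2 = 10036224 ≡ 1694 (mod 8293)
4815^30 = 4815^16 · 4815^8 · 4815^4 · 4815^2 ≡ 1694 · 3168 · 3518 · 5290 (mod 8293).
Accumulate the product:
1694 · 3168 = 5366592 ≡ 1021
1021 · 3518 = 3591878 ≡ 1009
1009 · 5290 = 5337610 ≡ 5211

5211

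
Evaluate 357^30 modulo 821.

Using repeated squaring:
30 in binary is 11110, i.e. 30 = 16 + 8 + 4 + 2.
357^1 ≡ 357 (mod 821)
357^2 ≡ 357^2 = 127449 ≡ 194 (mod 821)
357^4 ≡ 194^2 = 37636 ≡ 691 (mod 821)
357^8 ≡ 691^2 = 477481 ≡ 480 (mod 821)
357^16 ≡ 480^2 = 230400 ≡ 520 (mod 821)
357^30 = 357^16 × 357^8 × 357^4 × 357^2 ≡ 520 × 480 × 691 × 194 (mod 821).
Accumulate the product:
520 × 480 = 249600 ≡ 16
16 × 691 = 11056 ≡ 383
383 × 194 = 74302 ≡ 412

412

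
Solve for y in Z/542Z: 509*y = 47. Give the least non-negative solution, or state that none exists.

15

gcd(509, 542) = 1, so a unique solution mod 542 exists.
509⁻¹ ≡ 427 (mod 542).
y ≡ 427*47 ≡ 15 (mod 542).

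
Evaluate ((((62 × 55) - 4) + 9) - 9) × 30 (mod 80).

62 × 55 = 3410 ≡ 50 (mod 80)
50 - 4 = 46
46 + 9 = 55
55 - 9 = 46
46 × 30 = 1380 ≡ 20 (mod 80)

20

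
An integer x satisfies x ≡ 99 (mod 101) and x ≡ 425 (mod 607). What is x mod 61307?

101⁻¹ mod 607: 101×601 ≡ 1 (mod 607), so 101⁻¹ ≡ 601.
x = 99 + 101×((425 − 99)×601 mod 607) = 99 + 101×472 = 47771.

47771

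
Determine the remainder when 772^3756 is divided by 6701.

1489

3756 in binary is 111010101100, i.e. 3756 = 2048 + 1024 + 512 + 128 + 32 + 8 + 4.
772^1 ≡ 772 (mod 6701)
772^2 ≡ 772^2 = 595984 ≡ 6296 (mod 6701)
772^4 ≡ 6296^2 = 39639616 ≡ 3201 (mod 6701)
772^8 ≡ 3201^2 = 10246401 ≡ 572 (mod 6701)
772^16 ≡ 572^2 = 327184 ≡ 5536 (mod 6701)
772^32 ≡ 5536^2 = 30647296 ≡ 3623 (mod 6701)
772^64 ≡ 3623^2 = 13126129 ≡ 5571 (mod 6701)
772^128 ≡ 5571^2 = 31036041 ≡ 3710 (mod 6701)
772^256 ≡ 3710^2 = 13764100 ≡ 246 (mod 6701)
772^512 ≡ 246^2 = 60516 ≡ 207 (mod 6701)
772^1024 ≡ 207^2 = 42849 ≡ 2643 (mod 6701)
772^2048 ≡ 2643^2 = 6985449 ≡ 3007 (mod 6701)
772^3756 = 772^2048 · 772^1024 · 772^512 · 772^128 · 772^32 · 772^8 · 772^4 ≡ 3007 · 2643 · 207 · 3710 · 3623 · 572 · 3201 (mod 6701).
Accumulate the product:
3007 · 2643 = 7947501 ≡ 115
115 · 207 = 23805 ≡ 3702
3702 · 3710 = 13734420 ≡ 4071
4071 · 3623 = 14749233 ≡ 332
332 · 572 = 189904 ≡ 2276
2276 · 3201 = 7285476 ≡ 1489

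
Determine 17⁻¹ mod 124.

73

124 = 7*17 + 5
17 = 3*5 + 2
5 = 2*2 + 1
2 = 2*1 + 0
gcd(17, 124) = 1, so the inverse exists.
Bézout: 1 = 7*124 − 51*17.
So 17⁻¹ ≡ −51 ≡ 73 (mod 124).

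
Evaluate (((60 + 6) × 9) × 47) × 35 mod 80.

10

60 + 6 = 66
66 × 9 = 594 ≡ 34 (mod 80)
34 × 47 = 1598 ≡ 78 (mod 80)
78 × 35 = 2730 ≡ 10 (mod 80)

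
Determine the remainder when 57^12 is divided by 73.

57^1 ≡ 57 (mod 73)
57^2 ≡ 57^2 = 3249 ≡ 37 (mod 73)
57^4 ≡ 37^2 = 1369 ≡ 55 (mod 73)
57^8 ≡ 55^2 = 3025 ≡ 32 (mod 73)
57^12 = 57^8 * 57^4 ≡ 32 * 55 (mod 73).
32 * 55 = 1760 ≡ 8 (mod 73).

8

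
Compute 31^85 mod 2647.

85 in binary is 1010101, i.e. 85 = 64 + 16 + 4 + 1.
31^1 ≡ 31 (mod 2647)
31^2 ≡ 31^2 = 961 (mod 2647)
31^4 ≡ 961^2 = 923521 ≡ 2365 (mod 2647)
31^8 ≡ 2365^2 = 5593225 ≡ 114 (mod 2647)
31^16 ≡ 114^2 = 12996 ≡ 2408 (mod 2647)
31^32 ≡ 2408^2 = 5798464 ≡ 1534 (mod 2647)
31^64 ≡ 1534^2 = 2353156 ≡ 2620 (mod 2647)
31^85 = 31^64 × 31^16 × 31^4 × 31^1 ≡ 2620 × 2408 × 2365 × 31 (mod 2647).
Accumulate the product:
2620 × 2408 = 6308960 ≡ 1159
1159 × 2365 = 2741035 ≡ 1390
1390 × 31 = 43090 ≡ 738

738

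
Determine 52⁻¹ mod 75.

13

Apply the Euclidean algorithm and back-substitute:
75 = 1·52 + 23
52 = 2·23 + 6
23 = 3·6 + 5
6 = 1·5 + 1
5 = 5·1 + 0
gcd(52, 75) = 1, so the inverse exists.
Bézout: 1 = −9·75 + 13·52.
So 52⁻¹ ≡ 13 (mod 75).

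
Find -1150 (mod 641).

132

-1150 = -2·641 + 132, so -1150 ≡ 132 (mod 641).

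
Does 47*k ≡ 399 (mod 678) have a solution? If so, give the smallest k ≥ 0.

297

gcd(47, 678) = 1, so a unique solution mod 678 exists.
47⁻¹ ≡ 101 (mod 678).
k ≡ 101*399 ≡ 297 (mod 678).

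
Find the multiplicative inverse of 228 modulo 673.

673 = 2*228 + 217
228 = 1*217 + 11
217 = 19*11 + 8
11 = 1*8 + 3
8 = 2*3 + 2
3 = 1*2 + 1
2 = 2*1 + 0
gcd(228, 673) = 1, so the inverse exists.
Bézout: 1 = −83*673 + 245*228.
So 228⁻¹ ≡ 245 (mod 673).

245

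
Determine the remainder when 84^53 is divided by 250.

204

By square-and-multiply:
53 in binary is 110101, i.e. 53 = 32 + 16 + 4 + 1.
84^1 ≡ 84 (mod 250)
84^2 ≡ 84^2 = 7056 ≡ 56 (mod 250)
84^4 ≡ 56^2 = 3136 ≡ 136 (mod 250)
84^8 ≡ 136^2 = 18496 ≡ 246 (mod 250)
84^16 ≡ 246^2 = 60516 ≡ 16 (mod 250)
84^32 ≡ 16^2 = 256 ≡ 6 (mod 250)
84^53 = 84^32 × 84^16 × 84^4 × 84^1 ≡ 6 × 16 × 136 × 84 (mod 250).
Accumulate the product:
6 × 16 = 96
96 × 136 = 13056 ≡ 56
56 × 84 = 4704 ≡ 204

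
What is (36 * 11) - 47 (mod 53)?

36 * 11 = 396 ≡ 25 (mod 53)
25 - 47 = -22 ≡ 31 (mod 53)

31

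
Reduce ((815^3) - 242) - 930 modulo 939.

(815)^3 ≡ 485 (mod 939)
485 - 242 = 243
243 - 930 = -687 ≡ 252 (mod 939)

252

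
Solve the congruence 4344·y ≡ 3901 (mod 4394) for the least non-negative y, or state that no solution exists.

no solution

gcd(4344, 4394) = 2, and 2 does not divide 3901.
So the congruence has no solution.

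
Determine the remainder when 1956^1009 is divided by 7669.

7554

1009 in binary is 1111110001, i.e. 1009 = 512 + 256 + 128 + 64 + 32 + 16 + 1.
1956^1 ≡ 1956 (mod 7669)
1956^2 ≡ 1956^2 = 3825936 ≡ 6774 (mod 7669)
1956^4 ≡ 6774^2 = 45887076 ≡ 3449 (mod 7669)
1956^8 ≡ 3449^2 = 11895601 ≡ 982 (mod 7669)
1956^16 ≡ 982^2 = 964324 ≡ 5699 (mod 7669)
1956^32 ≡ 5699^2 = 32478601 ≡ 386 (mod 7669)
1956^64 ≡ 386^2 = 148996 ≡ 3285 (mod 7669)
1956^128 ≡ 3285^2 = 10791225 ≡ 942 (mod 7669)
1956^256 ≡ 942^2 = 887364 ≡ 5429 (mod 7669)
1956^512 ≡ 5429^2 = 29474041 ≡ 2074 (mod 7669)
1956^1009 = 1956^512 * 1956^256 * 1956^128 * 1956^64 * 1956^32 * 1956^16 * 1956^1 ≡ 2074 * 5429 * 942 * 3285 * 386 * 5699 * 1956 (mod 7669).
Accumulate the product:
2074 * 5429 = 11259746 ≡ 1654
1654 * 942 = 1558068 ≡ 1261
1261 * 3285 = 4142385 ≡ 1125
1125 * 386 = 434250 ≡ 4786
4786 * 5699 = 27275414 ≡ 4450
4450 * 1956 = 8704200 ≡ 7554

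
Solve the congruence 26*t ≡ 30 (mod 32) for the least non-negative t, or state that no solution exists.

gcd(26, 32) = 2, and 2 | 30, so solutions exist.
Divide through by 2: 13*t mod 16 = 15.
13⁻¹ ≡ 5 (mod 16).
t ≡ 5*15 ≡ 11 (mod 16).
The smallest non-negative solution is t = 11.

11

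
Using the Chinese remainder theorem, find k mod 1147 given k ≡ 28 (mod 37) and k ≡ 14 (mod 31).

324

37⁻¹ mod 31: 37·26 ≡ 1 (mod 31), so 37⁻¹ ≡ 26.
k = 28 + 37·((14 − 28)·26 mod 31) = 28 + 37·8 = 324.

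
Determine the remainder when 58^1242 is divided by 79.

Using repeated squaring:
1242 in binary is 10011011010, i.e. 1242 = 1024 + 128 + 64 + 16 + 8 + 2.
58^1 ≡ 58 (mod 79)
58^2 ≡ 58^2 = 3364 ≡ 46 (mod 79)
58^4 ≡ 46^2 = 2116 ≡ 62 (mod 79)
58^8 ≡ 62^2 = 3844 ≡ 52 (mod 79)
58^16 ≡ 52^2 = 2704 ≡ 18 (mod 79)
58^32 ≡ 18^2 = 324 ≡ 8 (mod 79)
58^64 ≡ 8^2 = 64 (mod 79)
58^128 ≡ 64^2 = 4096 ≡ 67 (mod 79)
58^256 ≡ 67^2 = 4489 ≡ 65 (mod 79)
58^512 ≡ 65^2 = 4225 ≡ 38 (mod 79)
58^1024 ≡ 38^2 = 1444 ≡ 22 (mod 79)
58^1242 = 58^1024 · 58^128 · 58^64 · 58^16 · 58^8 · 58^2 ≡ 22 · 67 · 64 · 18 · 52 · 46 (mod 79).
Accumulate the product:
22 · 67 = 1474 ≡ 52
52 · 64 = 3328 ≡ 10
10 · 18 = 180 ≡ 22
22 · 52 = 1144 ≡ 38
38 · 46 = 1748 ≡ 10

10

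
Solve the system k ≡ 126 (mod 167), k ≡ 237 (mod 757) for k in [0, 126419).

122871

167⁻¹ mod 757: 167·68 ≡ 1 (mod 757), so 167⁻¹ ≡ 68.
k = 126 + 167·((237 − 126)·68 mod 757) = 126 + 167·735 = 122871.
Check: 122871 mod 167 = 126, 122871 mod 757 = 237. ✓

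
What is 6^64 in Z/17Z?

Using repeated squaring:
6^1 ≡ 6 (mod 17)
6^2 ≡ 6^2 = 36 ≡ 2 (mod 17)
6^4 ≡ 2^2 = 4 (mod 17)
6^8 ≡ 4^2 = 16 (mod 17)
6^16 ≡ 16^2 = 256 ≡ 1 (mod 17)
6^32 ≡ 1^2 = 1 (mod 17)
6^64 ≡ 1^2 = 1 (mod 17)
So 6^64 ≡ 1 (mod 17).

1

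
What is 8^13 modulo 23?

18

By square-and-multiply:
13 in binary is 1101, i.e. 13 = 8 + 4 + 1.
8^1 ≡ 8 (mod 23)
8^2 ≡ 8^2 = 64 ≡ 18 (mod 23)
8^4 ≡ 18^2 = 324 ≡ 2 (mod 23)
8^8 ≡ 2^2 = 4 (mod 23)
8^13 = 8^8 × 8^4 × 8^1 ≡ 4 × 2 × 8 (mod 23).
Accumulate the product:
4 × 2 = 8
8 × 8 = 64 ≡ 18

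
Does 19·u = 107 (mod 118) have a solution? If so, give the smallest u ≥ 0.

gcd(19, 118) = 1, so a unique solution mod 118 exists.
19⁻¹ ≡ 87 (mod 118).
u ≡ 87·107 ≡ 105 (mod 118).

105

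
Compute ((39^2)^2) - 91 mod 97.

(39)^2 ≡ 66 (mod 97)
(66)^2 ≡ 88 (mod 97)
88 - 91 = -3 ≡ 94 (mod 97)

94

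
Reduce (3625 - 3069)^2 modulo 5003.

3625 - 3069 = 556
(556)^2 ≡ 3953 (mod 5003)

3953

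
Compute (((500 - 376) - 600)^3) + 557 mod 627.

500 - 376 = 124
124 - 600 = -476 ≡ 151 (mod 627)
(151)^3 ≡ 94 (mod 627)
94 + 557 = 651 ≡ 24 (mod 627)

24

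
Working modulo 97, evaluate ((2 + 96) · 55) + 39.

94

2 + 96 = 98 ≡ 1 (mod 97)
1 · 55 = 55
55 + 39 = 94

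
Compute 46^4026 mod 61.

34

Compute successive squares:
4026 in binary is 111110111010, i.e. 4026 = 2048 + 1024 + 512 + 256 + 128 + 32 + 16 + 8 + 2.
46^1 ≡ 46 (mod 61)
46^2 ≡ 46^2 = 2116 ≡ 42 (mod 61)
46^4 ≡ 42^2 = 1764 ≡ 56 (mod 61)
46^8 ≡ 56^2 = 3136 ≡ 25 (mod 61)
46^16 ≡ 25^2 = 625 ≡ 15 (mod 61)
46^32 ≡ 15^2 = 225 ≡ 42 (mod 61)
46^64 ≡ 42^2 = 1764 ≡ 56 (mod 61)
46^128 ≡ 56^2 = 3136 ≡ 25 (mod 61)
46^256 ≡ 25^2 = 625 ≡ 15 (mod 61)
46^512 ≡ 15^2 = 225 ≡ 42 (mod 61)
46^1024 ≡ 42^2 = 1764 ≡ 56 (mod 61)
46^2048 ≡ 56^2 = 3136 ≡ 25 (mod 61)
46^4026 = 46^2048 * 46^1024 * 46^512 * 46^256 * 46^128 * 46^32 * 46^16 * 46^8 * 46^2 ≡ 25 * 56 * 42 * 15 * 25 * 42 * 15 * 25 * 42 (mod 61).
Accumulate the product:
25 * 56 = 1400 ≡ 58
58 * 42 = 2436 ≡ 57
57 * 15 = 855 ≡ 1
1 * 25 = 25
25 * 42 = 1050 ≡ 13
13 * 15 = 195 ≡ 12
12 * 25 = 300 ≡ 56
56 * 42 = 2352 ≡ 34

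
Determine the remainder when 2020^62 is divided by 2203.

1788

2020^1 ≡ 2020 (mod 2203)
2020^2 ≡ 2020^2 = 4080400 ≡ 444 (mod 2203)
2020^4 ≡ 444^2 = 197136 ≡ 1069 (mod 2203)
2020^8 ≡ 1069^2 = 1142761 ≡ 1607 (mod 2203)
2020^16 ≡ 1607^2 = 2582449 ≡ 533 (mod 2203)
2020^32 ≡ 533^2 = 284089 ≡ 2105 (mod 2203)
2020^62 = 2020^32 · 2020^16 · 2020^8 · 2020^4 · 2020^2 ≡ 2105 · 533 · 1607 · 1069 · 444 (mod 2203).
Accumulate the product:
2105 · 533 = 1121965 ≡ 638
638 · 1607 = 1025266 ≡ 871
871 · 1069 = 931099 ≡ 1433
1433 · 444 = 636252 ≡ 1788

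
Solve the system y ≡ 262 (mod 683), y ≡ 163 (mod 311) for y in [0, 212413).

162816

683⁻¹ mod 311: 683×51 ≡ 1 (mod 311), so 683⁻¹ ≡ 51.
y = 262 + 683×((163 − 262)×51 mod 311) = 262 + 683×238 = 162816.
Check: 162816 mod 683 = 262, 162816 mod 311 = 163. ✓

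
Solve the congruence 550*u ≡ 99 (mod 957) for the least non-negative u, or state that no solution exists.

gcd(550, 957) = 11, and 11 | 99, so solutions exist.
Divide through by 11: 50*u mod 87 = 9.
50⁻¹ ≡ 47 (mod 87).
u ≡ 47*9 ≡ 75 (mod 87).
The smallest non-negative solution is u = 75.

75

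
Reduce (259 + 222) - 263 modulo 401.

259 + 222 = 481 ≡ 80 (mod 401)
80 - 263 = -183 ≡ 218 (mod 401)

218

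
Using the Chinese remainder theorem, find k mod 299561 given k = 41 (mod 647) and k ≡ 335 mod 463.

141087

647⁻¹ mod 463: 647×385 ≡ 1 (mod 463), so 647⁻¹ ≡ 385.
k = 41 + 647×((335 − 41)×385 mod 463) = 41 + 647×218 = 141087.
Check: 141087 mod 647 = 41, 141087 mod 463 = 335. ✓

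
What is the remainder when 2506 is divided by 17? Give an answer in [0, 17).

7

2506 = 147·17 + 7, so 2506 ≡ 7 (mod 17).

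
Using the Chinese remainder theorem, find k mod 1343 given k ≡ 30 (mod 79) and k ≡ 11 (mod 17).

79⁻¹ mod 17: 79*14 ≡ 1 (mod 17), so 79⁻¹ ≡ 14.
k = 30 + 79*((11 − 30)*14 mod 17) = 30 + 79*6 = 504.

504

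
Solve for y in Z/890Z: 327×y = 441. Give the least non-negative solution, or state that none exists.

gcd(327, 890) = 1, so a unique solution mod 890 exists.
327⁻¹ ≡ 313 (mod 890).
y ≡ 313×441 ≡ 83 (mod 890).

83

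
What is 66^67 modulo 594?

0

67 in binary is 1000011, i.e. 67 = 64 + 2 + 1.
66^1 ≡ 66 (mod 594)
66^2 ≡ 66^2 = 4356 ≡ 198 (mod 594)
66^4 ≡ 198^2 = 39204 ≡ 0 (mod 594)
66^8 ≡ 0^2 = 0 (mod 594)
66^16 ≡ 0^2 = 0 (mod 594)
66^32 ≡ 0^2 = 0 (mod 594)
66^64 ≡ 0^2 = 0 (mod 594)
66^67 = 66^64 * 66^2 * 66^1 ≡ 0 * 198 * 66 (mod 594).
Accumulate the product:
0 * 198 = 0
0 * 66 = 0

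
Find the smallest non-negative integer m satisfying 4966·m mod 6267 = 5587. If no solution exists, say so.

gcd(4966, 6267) = 1, so a unique solution mod 6267 exists.
4966⁻¹ ≡ 5872 (mod 6267).
m ≡ 5872·5587 ≡ 5386 (mod 6267).

5386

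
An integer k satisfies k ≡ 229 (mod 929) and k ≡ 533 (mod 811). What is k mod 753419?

232479

929⁻¹ mod 811: 929×433 ≡ 1 (mod 811), so 929⁻¹ ≡ 433.
k = 229 + 929×((533 − 229)×433 mod 811) = 229 + 929×250 = 232479.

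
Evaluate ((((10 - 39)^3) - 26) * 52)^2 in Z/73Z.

55

10 - 39 = -29 ≡ 44 (mod 73)
(44)^3 ≡ 66 (mod 73)
66 - 26 = 40
40 * 52 = 2080 ≡ 36 (mod 73)
(36)^2 ≡ 55 (mod 73)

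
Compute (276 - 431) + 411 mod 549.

276 - 431 = -155 ≡ 394 (mod 549)
394 + 411 = 805 ≡ 256 (mod 549)

256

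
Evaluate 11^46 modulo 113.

56

46 in binary is 101110, i.e. 46 = 32 + 8 + 4 + 2.
11^1 ≡ 11 (mod 113)
11^2 ≡ 11^2 = 121 ≡ 8 (mod 113)
11^4 ≡ 8^2 = 64 (mod 113)
11^8 ≡ 64^2 = 4096 ≡ 28 (mod 113)
11^16 ≡ 28^2 = 784 ≡ 106 (mod 113)
11^32 ≡ 106^2 = 11236 ≡ 49 (mod 113)
11^46 = 11^32 · 11^8 · 11^4 · 11^2 ≡ 49 · 28 · 64 · 8 (mod 113).
Accumulate the product:
49 · 28 = 1372 ≡ 16
16 · 64 = 1024 ≡ 7
7 · 8 = 56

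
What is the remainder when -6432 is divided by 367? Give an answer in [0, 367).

-6432 = -18×367 + 174, so -6432 ≡ 174 (mod 367).

174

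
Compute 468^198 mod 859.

Compute successive squares:
198 in binary is 11000110, i.e. 198 = 128 + 64 + 4 + 2.
468^1 ≡ 468 (mod 859)
468^2 ≡ 468^2 = 219024 ≡ 838 (mod 859)
468^4 ≡ 838^2 = 702244 ≡ 441 (mod 859)
468^8 ≡ 441^2 = 194481 ≡ 347 (mod 859)
468^16 ≡ 347^2 = 120409 ≡ 149 (mod 859)
468^32 ≡ 149^2 = 22201 ≡ 726 (mod 859)
468^64 ≡ 726^2 = 527076 ≡ 509 (mod 859)
468^128 ≡ 509^2 = 259081 ≡ 522 (mod 859)
468^198 = 468^128 × 468^64 × 468^4 × 468^2 ≡ 522 × 509 × 441 × 838 (mod 859).
Accumulate the product:
522 × 509 = 265698 ≡ 267
267 × 441 = 117747 ≡ 64
64 × 838 = 53632 ≡ 374

374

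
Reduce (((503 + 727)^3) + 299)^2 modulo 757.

336

503 + 727 = 1230 ≡ 473 (mod 757)
(473)^3 ≡ 516 (mod 757)
516 + 299 = 815 ≡ 58 (mod 757)
(58)^2 ≡ 336 (mod 757)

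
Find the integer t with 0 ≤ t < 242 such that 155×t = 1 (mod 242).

89

By the extended Euclidean algorithm:
242 = 1·155 + 87
155 = 1·87 + 68
87 = 1·68 + 19
68 = 3·19 + 11
19 = 1·11 + 8
11 = 1·8 + 3
8 = 2·3 + 2
3 = 1·2 + 1
2 = 2·1 + 0
gcd(155, 242) = 1, so the inverse exists.
Back-substitute for 1:
1 = 1·3 − 1·2
  = −1·8 + 3·3
  = 3·11 − 4·8
  = −4·19 + 7·11
  = 7·68 − 25·19
  = −25·87 + 32·68
  = 32·155 − 57·87
  = −57·242 + 89·155
So 155⁻¹ ≡ 89 (mod 242).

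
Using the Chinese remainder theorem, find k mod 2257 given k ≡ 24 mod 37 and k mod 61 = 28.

37⁻¹ mod 61: 37·33 ≡ 1 (mod 61), so 37⁻¹ ≡ 33.
k = 24 + 37·((28 − 24)·33 mod 61) = 24 + 37·10 = 394.

394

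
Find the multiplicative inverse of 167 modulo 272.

215

By the extended Euclidean algorithm:
272 = 1*167 + 105
167 = 1*105 + 62
105 = 1*62 + 43
62 = 1*43 + 19
43 = 2*19 + 5
19 = 3*5 + 4
5 = 1*4 + 1
4 = 4*1 + 0
gcd(167, 272) = 1, so the inverse exists.
Bézout: 1 = 35*272 − 57*167.
So 167⁻¹ ≡ −57 ≡ 215 (mod 272).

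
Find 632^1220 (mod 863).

Using repeated squaring:
1220 in binary is 10011000100, i.e. 1220 = 1024 + 128 + 64 + 4.
632^1 ≡ 632 (mod 863)
632^2 ≡ 632^2 = 399424 ≡ 718 (mod 863)
632^4 ≡ 718^2 = 515524 ≡ 313 (mod 863)
632^8 ≡ 313^2 = 97969 ≡ 450 (mod 863)
632^16 ≡ 450^2 = 202500 ≡ 558 (mod 863)
632^32 ≡ 558^2 = 311364 ≡ 684 (mod 863)
632^64 ≡ 684^2 = 467856 ≡ 110 (mod 863)
632^128 ≡ 110^2 = 12100 ≡ 18 (mod 863)
632^256 ≡ 18^2 = 324 (mod 863)
632^512 ≡ 324^2 = 104976 ≡ 553 (mod 863)
632^1024 ≡ 553^2 = 305809 ≡ 307 (mod 863)
632^1220 = 632^1024 × 632^128 × 632^64 × 632^4 ≡ 307 × 18 × 110 × 313 (mod 863).
Accumulate the product:
307 × 18 = 5526 ≡ 348
348 × 110 = 38280 ≡ 308
308 × 313 = 96404 ≡ 611

611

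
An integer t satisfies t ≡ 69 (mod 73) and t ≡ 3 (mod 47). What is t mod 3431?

73⁻¹ mod 47: 73·38 ≡ 1 (mod 47), so 73⁻¹ ≡ 38.
t = 69 + 73·((3 − 69)·38 mod 47) = 69 + 73·30 = 2259.

2259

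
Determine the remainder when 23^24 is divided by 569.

196

By square-and-multiply:
24 in binary is 11000, i.e. 24 = 16 + 8.
23^1 ≡ 23 (mod 569)
23^2 ≡ 23^2 = 529 (mod 569)
23^4 ≡ 529^2 = 279841 ≡ 462 (mod 569)
23^8 ≡ 462^2 = 213444 ≡ 69 (mod 569)
23^16 ≡ 69^2 = 4761 ≡ 209 (mod 569)
23^24 = 23^16 * 23^8 ≡ 209 * 69 (mod 569).
209 * 69 = 14421 ≡ 196 (mod 569).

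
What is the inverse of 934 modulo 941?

Apply the Euclidean algorithm and back-substitute:
941 = 1*934 + 7
934 = 133*7 + 3
7 = 2*3 + 1
3 = 3*1 + 0
gcd(934, 941) = 1, so the inverse exists.
Back-substitute for 1:
1 = 1*7 − 2*3
  = −2*934 + 267*7
  = 267*941 − 269*934
So 934⁻¹ ≡ −269 ≡ 672 (mod 941).

672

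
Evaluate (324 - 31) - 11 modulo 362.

324 - 31 = 293
293 - 11 = 282

282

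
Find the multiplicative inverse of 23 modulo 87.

Apply the Euclidean algorithm and back-substitute:
87 = 3×23 + 18
23 = 1×18 + 5
18 = 3×5 + 3
5 = 1×3 + 2
3 = 1×2 + 1
2 = 2×1 + 0
gcd(23, 87) = 1, so the inverse exists.
Back-substitute for 1:
1 = 1×3 − 1×2
  = −1×5 + 2×3
  = 2×18 − 7×5
  = −7×23 + 9×18
  = 9×87 − 34×23
So 23⁻¹ ≡ −34 ≡ 53 (mod 87).

53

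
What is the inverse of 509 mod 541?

541 = 1×509 + 32
509 = 15×32 + 29
32 = 1×29 + 3
29 = 9×3 + 2
3 = 1×2 + 1
2 = 2×1 + 0
gcd(509, 541) = 1, so the inverse exists.
Bézout: 1 = 175×541 − 186×509.
So 509⁻¹ ≡ −186 ≡ 355 (mod 541).

355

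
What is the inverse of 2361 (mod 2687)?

2415

Run the extended Euclidean algorithm:
2687 = 1*2361 + 326
2361 = 7*326 + 79
326 = 4*79 + 10
79 = 7*10 + 9
10 = 1*9 + 1
9 = 9*1 + 0
gcd(2361, 2687) = 1, so the inverse exists.
Bézout: 1 = 239*2687 − 272*2361.
So 2361⁻¹ ≡ −272 ≡ 2415 (mod 2687).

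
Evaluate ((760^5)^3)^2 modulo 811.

76

(760)^5 ≡ 101 (mod 811)
(101)^3 ≡ 331 (mod 811)
(331)^2 ≡ 76 (mod 811)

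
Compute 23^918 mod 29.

By square-and-multiply:
23^1 ≡ 23 (mod 29)
23^2 ≡ 23^2 = 529 ≡ 7 (mod 29)
23^4 ≡ 7^2 = 49 ≡ 20 (mod 29)
23^8 ≡ 20^2 = 400 ≡ 23 (mod 29)
23^16 ≡ 23^2 = 529 ≡ 7 (mod 29)
23^32 ≡ 7^2 = 49 ≡ 20 (mod 29)
23^64 ≡ 20^2 = 400 ≡ 23 (mod 29)
23^128 ≡ 23^2 = 529 ≡ 7 (mod 29)
23^256 ≡ 7^2 = 49 ≡ 20 (mod 29)
23^512 ≡ 20^2 = 400 ≡ 23 (mod 29)
23^918 = 23^512 × 23^256 × 23^128 × 23^16 × 23^4 × 23^2 ≡ 23 × 20 × 7 × 7 × 20 × 7 (mod 29).
Accumulate the product:
23 × 20 = 460 ≡ 25
25 × 7 = 175 ≡ 1
1 × 7 = 7
7 × 20 = 140 ≡ 24
24 × 7 = 168 ≡ 23

23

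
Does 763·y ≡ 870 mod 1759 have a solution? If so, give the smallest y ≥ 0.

gcd(763, 1759) = 1, so a unique solution mod 1759 exists.
763⁻¹ ≡ 1072 (mod 1759).
y ≡ 1072·870 ≡ 370 (mod 1759).

370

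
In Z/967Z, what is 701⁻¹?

By the extended Euclidean algorithm:
967 = 1×701 + 266
701 = 2×266 + 169
266 = 1×169 + 97
169 = 1×97 + 72
97 = 1×72 + 25
72 = 2×25 + 22
25 = 1×22 + 3
22 = 7×3 + 1
3 = 3×1 + 0
gcd(701, 967) = 1, so the inverse exists.
Bézout: 1 = −224×967 + 309×701.
So 701⁻¹ ≡ 309 (mod 967).

309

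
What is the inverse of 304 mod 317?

Run the extended Euclidean algorithm:
317 = 1*304 + 13
304 = 23*13 + 5
13 = 2*5 + 3
5 = 1*3 + 2
3 = 1*2 + 1
2 = 2*1 + 0
gcd(304, 317) = 1, so the inverse exists.
Back-substitute for 1:
1 = 1*3 − 1*2
  = −1*5 + 2*3
  = 2*13 − 5*5
  = −5*304 + 117*13
  = 117*317 − 122*304
So 304⁻¹ ≡ −122 ≡ 195 (mod 317).

195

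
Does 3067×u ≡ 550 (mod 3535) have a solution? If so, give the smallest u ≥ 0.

gcd(3067, 3535) = 1, so a unique solution mod 3535 exists.
3067⁻¹ ≡ 778 (mod 3535).
u ≡ 778×550 ≡ 165 (mod 3535).

165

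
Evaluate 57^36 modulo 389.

Using repeated squaring:
36 in binary is 100100, i.e. 36 = 32 + 4.
57^1 ≡ 57 (mod 389)
57^2 ≡ 57^2 = 3249 ≡ 137 (mod 389)
57^4 ≡ 137^2 = 18769 ≡ 97 (mod 389)
57^8 ≡ 97^2 = 9409 ≡ 73 (mod 389)
57^16 ≡ 73^2 = 5329 ≡ 272 (mod 389)
57^32 ≡ 272^2 = 73984 ≡ 74 (mod 389)
57^36 = 57^32 × 57^4 ≡ 74 × 97 (mod 389).
74 × 97 = 7178 ≡ 176 (mod 389).

176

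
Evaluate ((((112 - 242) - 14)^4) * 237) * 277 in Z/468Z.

324

112 - 242 = -130 ≡ 338 (mod 468)
338 - 14 = 324
(324)^4 ≡ 144 (mod 468)
144 * 237 = 34128 ≡ 432 (mod 468)
432 * 277 = 119664 ≡ 324 (mod 468)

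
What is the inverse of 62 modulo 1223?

217

Apply the Euclidean algorithm and back-substitute:
1223 = 19·62 + 45
62 = 1·45 + 17
45 = 2·17 + 11
17 = 1·11 + 6
11 = 1·6 + 5
6 = 1·5 + 1
5 = 5·1 + 0
gcd(62, 1223) = 1, so the inverse exists.
Bézout: 1 = −11·1223 + 217·62.
So 62⁻¹ ≡ 217 (mod 1223).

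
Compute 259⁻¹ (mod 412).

Run the extended Euclidean algorithm:
412 = 1*259 + 153
259 = 1*153 + 106
153 = 1*106 + 47
106 = 2*47 + 12
47 = 3*12 + 11
12 = 1*11 + 1
11 = 11*1 + 0
gcd(259, 412) = 1, so the inverse exists.
Back-substitute for 1:
1 = 1*12 − 1*11
  = −1*47 + 4*12
  = 4*106 − 9*47
  = −9*153 + 13*106
  = 13*259 − 22*153
  = −22*412 + 35*259
So 259⁻¹ ≡ 35 (mod 412).

35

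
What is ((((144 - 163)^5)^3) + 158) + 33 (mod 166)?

32

144 - 163 = -19 ≡ 147 (mod 166)
(147)^5 ≡ 123 (mod 166)
(123)^3 ≡ 7 (mod 166)
7 + 158 = 165
165 + 33 = 198 ≡ 32 (mod 166)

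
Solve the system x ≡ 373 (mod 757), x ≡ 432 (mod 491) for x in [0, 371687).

757⁻¹ mod 491: 757*24 ≡ 1 (mod 491), so 757⁻¹ ≡ 24.
x = 373 + 757*((432 − 373)*24 mod 491) = 373 + 757*434 = 328911.

328911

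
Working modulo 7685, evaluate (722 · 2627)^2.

722 · 2627 = 1896694 ≡ 6184 (mod 7685)
(6184)^2 ≡ 1296 (mod 7685)

1296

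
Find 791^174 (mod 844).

573

174 in binary is 10101110, i.e. 174 = 128 + 32 + 8 + 4 + 2.
791^1 ≡ 791 (mod 844)
791^2 ≡ 791^2 = 625681 ≡ 277 (mod 844)
791^4 ≡ 277^2 = 76729 ≡ 769 (mod 844)
791^8 ≡ 769^2 = 591361 ≡ 561 (mod 844)
791^16 ≡ 561^2 = 314721 ≡ 753 (mod 844)
791^32 ≡ 753^2 = 567009 ≡ 685 (mod 844)
791^64 ≡ 685^2 = 469225 ≡ 805 (mod 844)
791^128 ≡ 805^2 = 648025 ≡ 677 (mod 844)
791^174 = 791^128 × 791^32 × 791^8 × 791^4 × 791^2 ≡ 677 × 685 × 561 × 769 × 277 (mod 844).
Accumulate the product:
677 × 685 = 463745 ≡ 389
389 × 561 = 218229 ≡ 477
477 × 769 = 366813 ≡ 517
517 × 277 = 143209 ≡ 573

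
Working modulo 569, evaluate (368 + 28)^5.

382

368 + 28 = 396
(396)^5 ≡ 382 (mod 569)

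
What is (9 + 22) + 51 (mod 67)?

9 + 22 = 31
31 + 51 = 82 ≡ 15 (mod 67)

15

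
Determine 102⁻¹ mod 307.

304

307 = 3·102 + 1
102 = 102·1 + 0
gcd(102, 307) = 1, so the inverse exists.
Bézout: 1 = 1·307 − 3·102.
So 102⁻¹ ≡ −3 ≡ 304 (mod 307).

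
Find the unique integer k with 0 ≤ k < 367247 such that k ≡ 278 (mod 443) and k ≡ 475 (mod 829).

16226

443⁻¹ mod 829: 443·320 ≡ 1 (mod 829), so 443⁻¹ ≡ 320.
k = 278 + 443·((475 − 278)·320 mod 829) = 278 + 443·36 = 16226.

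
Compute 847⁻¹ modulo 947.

786

947 = 1*847 + 100
847 = 8*100 + 47
100 = 2*47 + 6
47 = 7*6 + 5
6 = 1*5 + 1
5 = 5*1 + 0
gcd(847, 947) = 1, so the inverse exists.
Bézout: 1 = 144*947 − 161*847.
So 847⁻¹ ≡ −161 ≡ 786 (mod 947).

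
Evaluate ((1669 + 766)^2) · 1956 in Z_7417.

1669 + 766 = 2435
(2435)^2 ≡ 3042 (mod 7417)
3042 · 1956 = 5950152 ≡ 1718 (mod 7417)

1718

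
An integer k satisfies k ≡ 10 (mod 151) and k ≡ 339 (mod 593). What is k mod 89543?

151⁻¹ mod 593: 151*216 ≡ 1 (mod 593), so 151⁻¹ ≡ 216.
k = 10 + 151*((339 − 10)*216 mod 593) = 10 + 151*497 = 75057.

75057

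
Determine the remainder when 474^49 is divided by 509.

178

49 in binary is 110001, i.e. 49 = 32 + 16 + 1.
474^1 ≡ 474 (mod 509)
474^2 ≡ 474^2 = 224676 ≡ 207 (mod 509)
474^4 ≡ 207^2 = 42849 ≡ 93 (mod 509)
474^8 ≡ 93^2 = 8649 ≡ 505 (mod 509)
474^16 ≡ 505^2 = 255025 ≡ 16 (mod 509)
474^32 ≡ 16^2 = 256 (mod 509)
474^49 = 474^32 * 474^16 * 474^1 ≡ 256 * 16 * 474 (mod 509).
Accumulate the product:
256 * 16 = 4096 ≡ 24
24 * 474 = 11376 ≡ 178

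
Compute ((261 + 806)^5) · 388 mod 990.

506

261 + 806 = 1067 ≡ 77 (mod 990)
(77)^5 ≡ 407 (mod 990)
407 · 388 = 157916 ≡ 506 (mod 990)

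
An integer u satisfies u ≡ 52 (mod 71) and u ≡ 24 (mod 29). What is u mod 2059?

71⁻¹ mod 29: 71·9 ≡ 1 (mod 29), so 71⁻¹ ≡ 9.
u = 52 + 71·((24 − 52)·9 mod 29) = 52 + 71·9 = 691.
Check: 691 mod 71 = 52, 691 mod 29 = 24. ✓

691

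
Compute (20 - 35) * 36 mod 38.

30

20 - 35 = -15 ≡ 23 (mod 38)
23 * 36 = 828 ≡ 30 (mod 38)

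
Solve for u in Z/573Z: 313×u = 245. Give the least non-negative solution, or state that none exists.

gcd(313, 573) = 1, so a unique solution mod 573 exists.
313⁻¹ ≡ 346 (mod 573).
u ≡ 346×245 ≡ 539 (mod 573).

539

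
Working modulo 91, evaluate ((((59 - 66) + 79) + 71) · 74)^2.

39

59 - 66 = -7 ≡ 84 (mod 91)
84 + 79 = 163 ≡ 72 (mod 91)
72 + 71 = 143 ≡ 52 (mod 91)
52 · 74 = 3848 ≡ 26 (mod 91)
(26)^2 ≡ 39 (mod 91)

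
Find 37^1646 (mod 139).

46

Using repeated squaring:
1646 in binary is 11001101110, i.e. 1646 = 1024 + 512 + 64 + 32 + 8 + 4 + 2.
37^1 ≡ 37 (mod 139)
37^2 ≡ 37^2 = 1369 ≡ 118 (mod 139)
37^4 ≡ 118^2 = 13924 ≡ 24 (mod 139)
37^8 ≡ 24^2 = 576 ≡ 20 (mod 139)
37^16 ≡ 20^2 = 400 ≡ 122 (mod 139)
37^32 ≡ 122^2 = 14884 ≡ 11 (mod 139)
37^64 ≡ 11^2 = 121 (mod 139)
37^128 ≡ 121^2 = 14641 ≡ 46 (mod 139)
37^256 ≡ 46^2 = 2116 ≡ 31 (mod 139)
37^512 ≡ 31^2 = 961 ≡ 127 (mod 139)
37^1024 ≡ 127^2 = 16129 ≡ 5 (mod 139)
37^1646 = 37^1024 × 37^512 × 37^64 × 37^32 × 37^8 × 37^4 × 37^2 ≡ 5 × 127 × 121 × 11 × 20 × 24 × 118 (mod 139).
Accumulate the product:
5 × 127 = 635 ≡ 79
79 × 121 = 9559 ≡ 107
107 × 11 = 1177 ≡ 65
65 × 20 = 1300 ≡ 49
49 × 24 = 1176 ≡ 64
64 × 118 = 7552 ≡ 46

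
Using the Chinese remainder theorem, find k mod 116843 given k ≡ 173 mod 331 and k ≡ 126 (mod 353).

331⁻¹ mod 353: 331×16 ≡ 1 (mod 353), so 331⁻¹ ≡ 16.
k = 173 + 331×((126 − 173)×16 mod 353) = 173 + 331×307 = 101790.

101790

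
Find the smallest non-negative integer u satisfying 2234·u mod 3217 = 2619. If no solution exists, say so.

gcd(2234, 3217) = 1, so a unique solution mod 3217 exists.
2234⁻¹ ≡ 3181 (mod 3217).
u ≡ 3181·2619 ≡ 2226 (mod 3217).

2226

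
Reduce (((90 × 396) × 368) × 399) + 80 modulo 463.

335

90 × 396 = 35640 ≡ 452 (mod 463)
452 × 368 = 166336 ≡ 119 (mod 463)
119 × 399 = 47481 ≡ 255 (mod 463)
255 + 80 = 335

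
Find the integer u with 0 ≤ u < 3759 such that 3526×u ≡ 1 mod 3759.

Apply the Euclidean algorithm and back-substitute:
3759 = 1*3526 + 233
3526 = 15*233 + 31
233 = 7*31 + 16
31 = 1*16 + 15
16 = 1*15 + 1
15 = 15*1 + 0
gcd(3526, 3759) = 1, so the inverse exists.
Bézout: 1 = 227*3759 − 242*3526.
So 3526⁻¹ ≡ −242 ≡ 3517 (mod 3759).

3517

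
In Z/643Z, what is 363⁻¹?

62

Run the extended Euclidean algorithm:
643 = 1*363 + 280
363 = 1*280 + 83
280 = 3*83 + 31
83 = 2*31 + 21
31 = 1*21 + 10
21 = 2*10 + 1
10 = 10*1 + 0
gcd(363, 643) = 1, so the inverse exists.
Back-substitute for 1:
1 = 1*21 − 2*10
  = −2*31 + 3*21
  = 3*83 − 8*31
  = −8*280 + 27*83
  = 27*363 − 35*280
  = −35*643 + 62*363
So 363⁻¹ ≡ 62 (mod 643).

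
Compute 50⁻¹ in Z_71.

71 = 1·50 + 21
50 = 2·21 + 8
21 = 2·8 + 5
8 = 1·5 + 3
5 = 1·3 + 2
3 = 1·2 + 1
2 = 2·1 + 0
gcd(50, 71) = 1, so the inverse exists.
Back-substitute for 1:
1 = 1·3 − 1·2
  = −1·5 + 2·3
  = 2·8 − 3·5
  = −3·21 + 8·8
  = 8·50 − 19·21
  = −19·71 + 27·50
So 50⁻¹ ≡ 27 (mod 71).

27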